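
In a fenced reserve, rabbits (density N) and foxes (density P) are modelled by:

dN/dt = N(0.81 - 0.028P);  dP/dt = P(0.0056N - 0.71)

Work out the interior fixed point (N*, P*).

N* ≈ 127, P* ≈ 28.9

Set dP/dt = 0 with P > 0: 0.0056N - 0.71 = 0, so N* = 0.71/0.0056 = 127.
Set dN/dt = 0 with N > 0: 0.81 - 0.028P = 0, so P* = 0.81/0.028 = 28.9.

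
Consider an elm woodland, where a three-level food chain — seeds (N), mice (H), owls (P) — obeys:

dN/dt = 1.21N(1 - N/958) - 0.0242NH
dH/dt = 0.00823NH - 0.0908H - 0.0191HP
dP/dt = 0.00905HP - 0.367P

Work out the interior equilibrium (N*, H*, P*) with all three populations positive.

From dP/dt = 0: 0.00905H* = 0.367, so H* = 40.6.
From dN/dt = 0: 1.21(1 - N*/958) = 0.0242·40.6, giving N* = 958·(1 - 0.811) = 181.
From dH/dt = 0: 0.00823·181 - 0.0908 = 0.0191P*, so P* = 1.4/0.0191 = 73.2.

N* ≈ 181, H* ≈ 40.6, P* ≈ 73.2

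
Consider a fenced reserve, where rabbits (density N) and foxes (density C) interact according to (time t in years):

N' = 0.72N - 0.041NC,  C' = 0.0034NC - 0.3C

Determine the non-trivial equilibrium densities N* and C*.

N* ≈ 88.2, C* ≈ 17.6

Set dC/dt = 0 with C > 0: 0.0034N - 0.3 = 0, so N* = 0.3/0.0034 = 88.2.
Set dN/dt = 0 with N > 0: 0.72 - 0.041C = 0, so C* = 0.72/0.041 = 17.6.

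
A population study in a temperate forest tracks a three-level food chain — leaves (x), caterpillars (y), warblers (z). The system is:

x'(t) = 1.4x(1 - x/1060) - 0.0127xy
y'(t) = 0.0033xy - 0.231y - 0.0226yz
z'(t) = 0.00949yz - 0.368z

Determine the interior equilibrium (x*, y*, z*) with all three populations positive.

x* ≈ 687, y* ≈ 38.8, z* ≈ 90.1

From dz/dt = 0: 0.00949y* = 0.368, so y* = 38.8.
From dx/dt = 0: 1.4(1 - x*/1060) = 0.0127·38.8, giving x* = 1060·(1 - 0.352) = 687.
From dy/dt = 0: 0.0033·687 - 0.231 = 0.0226z*, so z* = 2.04/0.0226 = 90.1.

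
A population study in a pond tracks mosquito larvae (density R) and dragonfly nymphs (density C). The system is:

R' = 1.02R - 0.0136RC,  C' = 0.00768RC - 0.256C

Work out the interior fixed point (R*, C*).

R* ≈ 33.3, C* ≈ 75

Set dC/dt = 0 with C > 0: 0.00768R - 0.256 = 0, so R* = 0.256/0.00768 = 33.3.
Set dR/dt = 0 with R > 0: 1.02 - 0.0136C = 0, so C* = 1.02/0.0136 = 75.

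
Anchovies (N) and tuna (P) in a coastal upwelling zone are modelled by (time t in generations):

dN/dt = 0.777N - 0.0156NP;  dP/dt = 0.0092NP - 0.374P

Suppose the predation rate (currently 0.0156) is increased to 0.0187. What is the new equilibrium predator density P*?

At the interior fixed point, setting dN/dt = 0 with N > 0 fixes P* = (prey growth rate)/(NP coefficient) — independent of the other coefficients.
With the change, P* = 0.777/0.0187 = 41.6; it falls from 49.8.

P* ≈ 41.6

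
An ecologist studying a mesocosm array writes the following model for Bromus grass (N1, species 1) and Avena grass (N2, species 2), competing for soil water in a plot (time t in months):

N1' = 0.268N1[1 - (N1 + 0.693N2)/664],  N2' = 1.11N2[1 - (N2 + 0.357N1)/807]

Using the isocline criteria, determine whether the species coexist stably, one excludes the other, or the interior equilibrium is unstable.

stable coexistence

Compare the nullcline intercepts: K1/α12 = 664/0.693 = 958 > K2 = 807; K2/α21 = 807/0.357 = 2260 > K1 = 664.
Since both inequalities hold, each species can invade when rare, so the interior equilibrium is stable.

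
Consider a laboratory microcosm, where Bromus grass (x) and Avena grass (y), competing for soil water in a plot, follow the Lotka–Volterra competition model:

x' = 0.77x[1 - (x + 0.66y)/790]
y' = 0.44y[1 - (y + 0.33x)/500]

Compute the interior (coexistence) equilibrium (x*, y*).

x* ≈ 588, y* ≈ 306

Setting both brackets to zero gives the nullclines x + 0.66y = 790 and 0.33x + y = 500.
Substituting y = 500 - 0.33x into the first: x(1 - 0.66·0.33) = 790 - 0.66·500.
So x* = 460/0.782 = 588, and then y* = 500 - 0.33·588 = 306.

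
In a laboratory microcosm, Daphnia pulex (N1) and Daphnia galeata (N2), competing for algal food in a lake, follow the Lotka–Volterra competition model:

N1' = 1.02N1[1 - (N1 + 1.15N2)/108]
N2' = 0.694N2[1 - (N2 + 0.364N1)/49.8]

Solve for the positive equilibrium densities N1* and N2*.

Setting both brackets to zero gives the nullclines N1 + 1.15N2 = 108 and 0.364N1 + N2 = 49.8.
Substituting N2 = 49.8 - 0.364N1 into the first: N1(1 - 1.15·0.364) = 108 - 1.15·49.8.
So N1* = 50.7/0.581 = 87.3, and then N2* = 49.8 - 0.364·87.3 = 18.

N1* ≈ 87.3, N2* ≈ 18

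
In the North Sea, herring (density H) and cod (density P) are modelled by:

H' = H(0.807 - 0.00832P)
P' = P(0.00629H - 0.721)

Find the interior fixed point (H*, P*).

H* ≈ 115, P* ≈ 97

Set dP/dt = 0 with P > 0: 0.00629H - 0.721 = 0, so H* = 0.721/0.00629 = 115.
Set dH/dt = 0 with H > 0: 0.807 - 0.00832P = 0, so P* = 0.807/0.00832 = 97.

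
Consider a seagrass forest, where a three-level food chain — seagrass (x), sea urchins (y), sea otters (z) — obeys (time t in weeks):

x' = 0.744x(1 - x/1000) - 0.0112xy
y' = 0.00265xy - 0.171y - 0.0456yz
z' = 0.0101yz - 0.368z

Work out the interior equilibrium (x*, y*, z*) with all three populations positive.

From dz/dt = 0: 0.0101y* = 0.368, so y* = 36.4.
From dx/dt = 0: 0.744(1 - x*/1000) = 0.0112·36.4, giving x* = 1000·(1 - 0.548) = 452.
From dy/dt = 0: 0.00265·452 - 0.171 = 0.0456z*, so z* = 1.03/0.0456 = 22.5.

x* ≈ 452, y* ≈ 36.4, z* ≈ 22.5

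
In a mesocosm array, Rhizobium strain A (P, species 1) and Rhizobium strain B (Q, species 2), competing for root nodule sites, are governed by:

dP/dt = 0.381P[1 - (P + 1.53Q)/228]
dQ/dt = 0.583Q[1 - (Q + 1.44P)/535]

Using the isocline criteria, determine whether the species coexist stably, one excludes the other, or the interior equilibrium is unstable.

species 2 excludes species 1

Compare the nullcline intercepts: K1/α12 = 228/1.53 = 149 < K2 = 535; K2/α21 = 535/1.44 = 372 > K1 = 228.
Since the inequalities point opposite ways, species 2 can invade but species 1 cannot.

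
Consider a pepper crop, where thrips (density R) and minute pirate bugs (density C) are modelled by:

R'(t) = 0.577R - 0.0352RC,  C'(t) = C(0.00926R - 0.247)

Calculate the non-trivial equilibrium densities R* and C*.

Set dC/dt = 0 with C > 0: 0.00926R - 0.247 = 0, so R* = 0.247/0.00926 = 26.7.
Set dR/dt = 0 with R > 0: 0.577 - 0.0352C = 0, so C* = 0.577/0.0352 = 16.4.

R* ≈ 26.7, C* ≈ 16.4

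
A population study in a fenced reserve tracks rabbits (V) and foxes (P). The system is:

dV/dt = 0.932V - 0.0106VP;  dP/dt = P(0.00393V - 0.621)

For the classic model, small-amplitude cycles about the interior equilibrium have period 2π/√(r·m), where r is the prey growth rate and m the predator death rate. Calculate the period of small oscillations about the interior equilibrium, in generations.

Here r = 0.932 and m = 0.621, so r·m = 0.579.
ω = √0.579 = 0.761 per generation, hence T = 2π/ω ≈ 8.26 generations.

T ≈ 8.26 generations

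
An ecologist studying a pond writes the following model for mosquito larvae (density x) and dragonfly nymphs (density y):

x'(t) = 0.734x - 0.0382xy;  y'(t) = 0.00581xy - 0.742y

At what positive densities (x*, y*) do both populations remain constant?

x* ≈ 128, y* ≈ 19.2

Set dy/dt = 0 with y > 0: 0.00581x - 0.742 = 0, so x* = 0.742/0.00581 = 128.
Set dx/dt = 0 with x > 0: 0.734 - 0.0382y = 0, so y* = 0.734/0.0382 = 19.2.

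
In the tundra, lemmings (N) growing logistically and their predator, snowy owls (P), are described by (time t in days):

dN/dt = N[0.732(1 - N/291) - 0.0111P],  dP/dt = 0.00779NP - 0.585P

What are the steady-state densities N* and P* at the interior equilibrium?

From dP/dt = 0 with P > 0: 0.00779N* = 0.585, so N* = 75.1.
Substitute into dN/dt = 0: 0.732(1 - 75.1/291) = 0.0111P*.
The bracket is 0.742, giving P* = 0.543/0.0111 = 48.9.

N* ≈ 75.1, P* ≈ 48.9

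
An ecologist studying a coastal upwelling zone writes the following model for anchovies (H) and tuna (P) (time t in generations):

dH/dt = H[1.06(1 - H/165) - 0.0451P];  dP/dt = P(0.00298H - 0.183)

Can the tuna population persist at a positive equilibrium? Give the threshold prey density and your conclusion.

The predator equation gives dP/dt > 0 only when H > 0.183/0.00298 = 61.4.
Without the predator, H → K = 165. Since 165 > 61.4, the predator can invade and persist.

Threshold H = 61.4; K > 61.4, so yes, the predator persists.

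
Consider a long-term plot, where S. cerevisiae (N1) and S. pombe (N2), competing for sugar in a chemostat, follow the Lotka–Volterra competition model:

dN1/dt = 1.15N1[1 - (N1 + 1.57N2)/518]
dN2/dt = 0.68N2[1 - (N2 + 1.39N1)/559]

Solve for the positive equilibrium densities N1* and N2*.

Setting both brackets to zero gives the nullclines N1 + 1.57N2 = 518 and 1.39N1 + N2 = 559.
Substituting N2 = 559 - 1.39N1 into the first: N1(1 - 1.57·1.39) = 518 - 1.57·559.
So N1* = -360/-1.18 = 304, and then N2* = 559 - 1.39·304 = 136.

N1* ≈ 304, N2* ≈ 136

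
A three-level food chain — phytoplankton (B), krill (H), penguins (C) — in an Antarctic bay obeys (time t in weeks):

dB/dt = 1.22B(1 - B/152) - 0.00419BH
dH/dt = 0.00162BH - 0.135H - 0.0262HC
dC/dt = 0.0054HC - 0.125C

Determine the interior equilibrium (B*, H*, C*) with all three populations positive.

B* ≈ 140, H* ≈ 23.1, C* ≈ 3.5

From dC/dt = 0: 0.0054H* = 0.125, so H* = 23.1.
From dB/dt = 0: 1.22(1 - B*/152) = 0.00419·23.1, giving B* = 152·(1 - 0.0795) = 140.
From dH/dt = 0: 0.00162·140 - 0.135 = 0.0262C*, so C* = 0.0917/0.0262 = 3.5.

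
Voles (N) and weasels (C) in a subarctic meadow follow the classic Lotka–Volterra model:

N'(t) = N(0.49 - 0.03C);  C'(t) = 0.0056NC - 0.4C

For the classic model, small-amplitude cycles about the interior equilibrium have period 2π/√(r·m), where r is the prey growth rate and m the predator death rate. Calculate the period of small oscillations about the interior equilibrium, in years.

T ≈ 14.2 years

Here r = 0.49 and m = 0.4, so r·m = 0.196.
ω = √0.196 = 0.443 per year, hence T = 2π/ω ≈ 14.2 years.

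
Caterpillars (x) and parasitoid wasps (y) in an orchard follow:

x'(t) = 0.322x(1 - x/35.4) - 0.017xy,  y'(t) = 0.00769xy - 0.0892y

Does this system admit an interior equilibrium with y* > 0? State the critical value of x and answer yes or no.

The predator equation gives dy/dt > 0 only when x > 0.0892/0.00769 = 11.6.
Without the predator, x → K = 35.4. Since 35.4 > 11.6, the predator can invade and persist.

Threshold x = 11.6; K > 11.6, so yes, the predator persists.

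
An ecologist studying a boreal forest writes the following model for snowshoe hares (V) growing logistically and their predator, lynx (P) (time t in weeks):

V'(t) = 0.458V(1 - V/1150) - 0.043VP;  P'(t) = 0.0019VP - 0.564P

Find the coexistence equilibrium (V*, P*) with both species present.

From dP/dt = 0 with P > 0: 0.0019V* = 0.564, so V* = 297.
Substitute into dV/dt = 0: 0.458(1 - 297/1150) = 0.043P*.
The bracket is 0.742, giving P* = 0.34/0.043 = 7.9.

V* ≈ 297, P* ≈ 7.9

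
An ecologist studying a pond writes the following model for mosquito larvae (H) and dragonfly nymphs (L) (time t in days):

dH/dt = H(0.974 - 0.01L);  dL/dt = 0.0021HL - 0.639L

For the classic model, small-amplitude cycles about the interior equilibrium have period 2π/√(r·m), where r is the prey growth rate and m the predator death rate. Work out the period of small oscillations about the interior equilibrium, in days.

Here r = 0.974 and m = 0.639, so r·m = 0.622.
ω = √0.622 = 0.789 per day, hence T = 2π/ω ≈ 7.96 days.

T ≈ 7.96 days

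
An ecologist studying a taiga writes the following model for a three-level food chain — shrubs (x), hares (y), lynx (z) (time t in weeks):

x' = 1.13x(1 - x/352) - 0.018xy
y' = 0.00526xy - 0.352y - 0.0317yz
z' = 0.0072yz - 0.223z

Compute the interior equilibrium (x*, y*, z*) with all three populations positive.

From dz/dt = 0: 0.0072y* = 0.223, so y* = 31.
From dx/dt = 0: 1.13(1 - x*/352) = 0.018·31, giving x* = 352·(1 - 0.493) = 178.
From dy/dt = 0: 0.00526·178 - 0.352 = 0.0317z*, so z* = 0.586/0.0317 = 18.5.

x* ≈ 178, y* ≈ 31, z* ≈ 18.5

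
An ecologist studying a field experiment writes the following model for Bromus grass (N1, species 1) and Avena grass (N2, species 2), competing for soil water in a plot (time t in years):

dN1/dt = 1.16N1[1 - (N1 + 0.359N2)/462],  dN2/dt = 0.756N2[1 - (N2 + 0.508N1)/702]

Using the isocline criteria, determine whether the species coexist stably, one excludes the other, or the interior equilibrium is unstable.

Compare the nullcline intercepts: K1/α12 = 462/0.359 = 1290 > K2 = 702; K2/α21 = 702/0.508 = 1380 > K1 = 462.
Since both inequalities hold, each species can invade when rare, so the interior equilibrium is stable.

stable coexistence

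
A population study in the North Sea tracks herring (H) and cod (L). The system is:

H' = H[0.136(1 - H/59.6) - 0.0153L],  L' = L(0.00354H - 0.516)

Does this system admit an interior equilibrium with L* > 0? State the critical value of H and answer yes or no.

Threshold H = 146; K < 146, so no, the predator goes extinct.

The predator equation gives dL/dt > 0 only when H > 0.516/0.00354 = 146.
Without the predator, H → K = 59.6. Since 59.6 < 146, the predator cannot invade.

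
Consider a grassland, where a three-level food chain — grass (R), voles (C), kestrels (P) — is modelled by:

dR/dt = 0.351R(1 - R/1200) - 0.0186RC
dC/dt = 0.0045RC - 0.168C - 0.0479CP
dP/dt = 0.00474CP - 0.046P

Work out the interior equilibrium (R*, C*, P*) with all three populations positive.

From dP/dt = 0: 0.00474C* = 0.046, so C* = 9.7.
From dR/dt = 0: 0.351(1 - R*/1200) = 0.0186·9.7, giving R* = 1200·(1 - 0.514) = 583.
From dC/dt = 0: 0.0045·583 - 0.168 = 0.0479P*, so P* = 2.45/0.0479 = 51.3.

R* ≈ 583, C* ≈ 9.7, P* ≈ 51.3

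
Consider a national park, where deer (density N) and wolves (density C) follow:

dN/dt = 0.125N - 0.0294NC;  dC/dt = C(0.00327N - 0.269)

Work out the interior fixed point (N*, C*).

N* ≈ 82.3, C* ≈ 4.25

Set dC/dt = 0 with C > 0: 0.00327N - 0.269 = 0, so N* = 0.269/0.00327 = 82.3.
Set dN/dt = 0 with N > 0: 0.125 - 0.0294C = 0, so C* = 0.125/0.0294 = 4.25.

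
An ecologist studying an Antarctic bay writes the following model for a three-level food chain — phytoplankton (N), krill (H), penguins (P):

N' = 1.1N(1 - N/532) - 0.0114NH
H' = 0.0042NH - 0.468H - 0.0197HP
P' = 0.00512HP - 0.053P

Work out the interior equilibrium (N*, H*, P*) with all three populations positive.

From dP/dt = 0: 0.00512H* = 0.053, so H* = 10.4.
From dN/dt = 0: 1.1(1 - N*/532) = 0.0114·10.4, giving N* = 532·(1 - 0.107) = 475.
From dH/dt = 0: 0.0042·475 - 0.468 = 0.0197P*, so P* = 1.53/0.0197 = 77.5.

N* ≈ 475, H* ≈ 10.4, P* ≈ 77.5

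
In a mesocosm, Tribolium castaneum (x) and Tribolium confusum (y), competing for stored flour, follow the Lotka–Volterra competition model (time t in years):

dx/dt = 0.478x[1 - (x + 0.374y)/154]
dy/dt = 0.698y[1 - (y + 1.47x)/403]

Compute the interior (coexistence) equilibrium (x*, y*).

Setting both brackets to zero gives the nullclines x + 0.374y = 154 and 1.47x + y = 403.
Substituting y = 403 - 1.47x into the first: x(1 - 0.374·1.47) = 154 - 0.374·403.
So x* = 3.28/0.45 = 7.28, and then y* = 403 - 1.47·7.28 = 392.

x* ≈ 7.28, y* ≈ 392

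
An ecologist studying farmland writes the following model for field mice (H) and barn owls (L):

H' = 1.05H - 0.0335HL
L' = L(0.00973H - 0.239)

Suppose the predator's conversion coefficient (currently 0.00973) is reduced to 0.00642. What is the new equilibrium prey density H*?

At the interior fixed point, setting dL/dt = 0 with L > 0 fixes H* = (predator death rate)/(HL coefficient) — independent of the other coefficients.
With the change, H* = 0.239/0.00642 = 37.2; it rises from 24.6.

H* ≈ 37.2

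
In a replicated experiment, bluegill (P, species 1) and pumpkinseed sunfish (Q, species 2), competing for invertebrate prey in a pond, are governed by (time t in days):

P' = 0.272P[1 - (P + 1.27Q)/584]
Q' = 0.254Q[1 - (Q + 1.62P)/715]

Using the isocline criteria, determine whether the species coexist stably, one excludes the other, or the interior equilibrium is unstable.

Compare the nullcline intercepts: K1/α12 = 584/1.27 = 460 < K2 = 715; K2/α21 = 715/1.62 = 441 < K1 = 584.
Since both are reversed, neither can invade when rare; the interior point is a saddle.

unstable coexistence (outcome depends on initial conditions)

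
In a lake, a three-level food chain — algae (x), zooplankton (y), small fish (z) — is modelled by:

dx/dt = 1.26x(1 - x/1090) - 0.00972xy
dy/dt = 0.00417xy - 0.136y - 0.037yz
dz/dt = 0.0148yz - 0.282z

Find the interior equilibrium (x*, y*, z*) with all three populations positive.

x* ≈ 930, y* ≈ 19.1, z* ≈ 101

From dz/dt = 0: 0.0148y* = 0.282, so y* = 19.1.
From dx/dt = 0: 1.26(1 - x*/1090) = 0.00972·19.1, giving x* = 1090·(1 - 0.147) = 930.
From dy/dt = 0: 0.00417·930 - 0.136 = 0.037z*, so z* = 3.74/0.037 = 101.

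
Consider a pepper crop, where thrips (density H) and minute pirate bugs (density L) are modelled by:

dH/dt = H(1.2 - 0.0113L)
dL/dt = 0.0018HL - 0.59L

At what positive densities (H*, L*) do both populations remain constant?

H* ≈ 328, L* ≈ 106

Set dL/dt = 0 with L > 0: 0.0018H - 0.59 = 0, so H* = 0.59/0.0018 = 328.
Set dH/dt = 0 with H > 0: 1.2 - 0.0113L = 0, so L* = 1.2/0.0113 = 106.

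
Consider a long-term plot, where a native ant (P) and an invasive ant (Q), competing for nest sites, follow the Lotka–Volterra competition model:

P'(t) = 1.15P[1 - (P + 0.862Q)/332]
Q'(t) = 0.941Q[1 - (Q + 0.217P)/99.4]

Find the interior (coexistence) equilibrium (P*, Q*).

P* ≈ 303, Q* ≈ 33.7

Setting both brackets to zero gives the nullclines P + 0.862Q = 332 and 0.217P + Q = 99.4.
Substituting Q = 99.4 - 0.217P into the first: P(1 - 0.862·0.217) = 332 - 0.862·99.4.
So P* = 246/0.813 = 303, and then Q* = 99.4 - 0.217·303 = 33.7.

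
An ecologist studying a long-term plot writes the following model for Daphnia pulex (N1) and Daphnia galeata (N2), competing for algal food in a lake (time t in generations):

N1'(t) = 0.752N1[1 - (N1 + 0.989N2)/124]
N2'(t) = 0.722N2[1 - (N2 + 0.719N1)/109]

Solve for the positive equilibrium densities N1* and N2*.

Setting both brackets to zero gives the nullclines N1 + 0.989N2 = 124 and 0.719N1 + N2 = 109.
Substituting N2 = 109 - 0.719N1 into the first: N1(1 - 0.989·0.719) = 124 - 0.989·109.
So N1* = 16.2/0.289 = 56.1, and then N2* = 109 - 0.719·56.1 = 68.7.

N1* ≈ 56.1, N2* ≈ 68.7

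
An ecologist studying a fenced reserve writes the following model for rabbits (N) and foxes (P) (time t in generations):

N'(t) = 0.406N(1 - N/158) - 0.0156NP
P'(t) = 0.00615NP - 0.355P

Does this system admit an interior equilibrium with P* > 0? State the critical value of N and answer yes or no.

The predator equation gives dP/dt > 0 only when N > 0.355/0.00615 = 57.7.
Without the predator, N → K = 158. Since 158 > 57.7, the predator can invade and persist.

Threshold N = 57.7; K > 57.7, so yes, the predator persists.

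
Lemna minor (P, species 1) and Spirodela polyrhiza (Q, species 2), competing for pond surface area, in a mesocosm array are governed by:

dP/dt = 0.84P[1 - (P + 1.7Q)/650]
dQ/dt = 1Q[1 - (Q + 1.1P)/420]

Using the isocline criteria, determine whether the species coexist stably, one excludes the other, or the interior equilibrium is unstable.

unstable coexistence (outcome depends on initial conditions)

Compare the nullcline intercepts: K1/α12 = 650/1.7 = 382 < K2 = 420; K2/α21 = 420/1.1 = 382 < K1 = 650.
Since both are reversed, neither can invade when rare; the interior point is a saddle.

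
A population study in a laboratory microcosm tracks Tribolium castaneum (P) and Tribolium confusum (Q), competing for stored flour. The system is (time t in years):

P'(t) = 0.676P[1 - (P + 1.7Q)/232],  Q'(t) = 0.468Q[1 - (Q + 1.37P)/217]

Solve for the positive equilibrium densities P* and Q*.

P* ≈ 103, Q* ≈ 75.9

Setting both brackets to zero gives the nullclines P + 1.7Q = 232 and 1.37P + Q = 217.
Substituting Q = 217 - 1.37P into the first: P(1 - 1.7·1.37) = 232 - 1.7·217.
So P* = -137/-1.33 = 103, and then Q* = 217 - 1.37·103 = 75.9.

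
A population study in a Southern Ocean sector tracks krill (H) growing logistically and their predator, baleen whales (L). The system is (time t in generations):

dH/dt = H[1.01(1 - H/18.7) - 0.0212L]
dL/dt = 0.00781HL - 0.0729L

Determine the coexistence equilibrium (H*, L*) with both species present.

H* ≈ 9.33, L* ≈ 23.9

From dL/dt = 0 with L > 0: 0.00781H* = 0.0729, so H* = 9.33.
Substitute into dH/dt = 0: 1.01(1 - 9.33/18.7) = 0.0212L*.
The bracket is 0.501, giving L* = 0.506/0.0212 = 23.9.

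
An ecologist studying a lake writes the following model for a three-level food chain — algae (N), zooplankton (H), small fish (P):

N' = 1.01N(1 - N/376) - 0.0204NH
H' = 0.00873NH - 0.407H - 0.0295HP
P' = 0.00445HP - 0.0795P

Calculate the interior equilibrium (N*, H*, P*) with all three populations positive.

N* ≈ 240, H* ≈ 17.9, P* ≈ 57.3

From dP/dt = 0: 0.00445H* = 0.0795, so H* = 17.9.
From dN/dt = 0: 1.01(1 - N*/376) = 0.0204·17.9, giving N* = 376·(1 - 0.361) = 240.
From dH/dt = 0: 0.00873·240 - 0.407 = 0.0295P*, so P* = 1.69/0.0295 = 57.3.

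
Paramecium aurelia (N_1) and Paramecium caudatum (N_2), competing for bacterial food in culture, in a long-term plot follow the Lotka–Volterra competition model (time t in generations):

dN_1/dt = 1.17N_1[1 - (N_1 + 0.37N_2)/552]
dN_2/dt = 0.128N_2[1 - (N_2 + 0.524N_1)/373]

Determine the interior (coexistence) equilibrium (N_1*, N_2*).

N_1* ≈ 514, N_2* ≈ 104

Setting both brackets to zero gives the nullclines N_1 + 0.37N_2 = 552 and 0.524N_1 + N_2 = 373.
Substituting N_2 = 373 - 0.524N_1 into the first: N_1(1 - 0.37·0.524) = 552 - 0.37·373.
So N_1* = 414/0.806 = 514, and then N_2* = 373 - 0.524·514 = 104.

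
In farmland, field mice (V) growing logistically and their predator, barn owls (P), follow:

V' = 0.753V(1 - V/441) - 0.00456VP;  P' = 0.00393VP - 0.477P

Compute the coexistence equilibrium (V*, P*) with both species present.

V* ≈ 121, P* ≈ 120

From dP/dt = 0 with P > 0: 0.00393V* = 0.477, so V* = 121.
Substitute into dV/dt = 0: 0.753(1 - 121/441) = 0.00456P*.
The bracket is 0.725, giving P* = 0.546/0.00456 = 120.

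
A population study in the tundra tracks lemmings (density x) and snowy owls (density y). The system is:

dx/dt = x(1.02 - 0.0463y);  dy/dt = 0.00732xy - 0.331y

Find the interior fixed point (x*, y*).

Set dy/dt = 0 with y > 0: 0.00732x - 0.331 = 0, so x* = 0.331/0.00732 = 45.2.
Set dx/dt = 0 with x > 0: 1.02 - 0.0463y = 0, so y* = 1.02/0.0463 = 22.

x* ≈ 45.2, y* ≈ 22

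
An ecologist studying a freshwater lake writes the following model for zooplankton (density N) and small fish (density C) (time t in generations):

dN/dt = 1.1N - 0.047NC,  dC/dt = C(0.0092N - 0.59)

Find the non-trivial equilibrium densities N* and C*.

N* ≈ 64.1, C* ≈ 23.4

Set dC/dt = 0 with C > 0: 0.0092N - 0.59 = 0, so N* = 0.59/0.0092 = 64.1.
Set dN/dt = 0 with N > 0: 1.1 - 0.047C = 0, so C* = 1.1/0.047 = 23.4.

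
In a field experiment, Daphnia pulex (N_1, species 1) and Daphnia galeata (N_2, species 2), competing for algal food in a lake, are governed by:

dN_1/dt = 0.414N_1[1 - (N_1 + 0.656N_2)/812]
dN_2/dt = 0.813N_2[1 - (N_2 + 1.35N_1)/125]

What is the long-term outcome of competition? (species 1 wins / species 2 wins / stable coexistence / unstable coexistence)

Compare the nullcline intercepts: K1/α12 = 812/0.656 = 1240 > K2 = 125; K2/α21 = 125/1.35 = 92.6 < K1 = 812.
Since the inequalities point opposite ways, species 1 can invade but species 2 cannot.

species 1 excludes species 2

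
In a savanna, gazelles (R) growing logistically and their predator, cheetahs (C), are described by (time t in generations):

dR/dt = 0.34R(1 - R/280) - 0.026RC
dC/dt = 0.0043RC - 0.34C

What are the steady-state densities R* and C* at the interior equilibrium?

From dC/dt = 0 with C > 0: 0.0043R* = 0.34, so R* = 79.1.
Substitute into dR/dt = 0: 0.34(1 - 79.1/280) = 0.026C*.
The bracket is 0.718, giving C* = 0.244/0.026 = 9.38.

R* ≈ 79.1, C* ≈ 9.38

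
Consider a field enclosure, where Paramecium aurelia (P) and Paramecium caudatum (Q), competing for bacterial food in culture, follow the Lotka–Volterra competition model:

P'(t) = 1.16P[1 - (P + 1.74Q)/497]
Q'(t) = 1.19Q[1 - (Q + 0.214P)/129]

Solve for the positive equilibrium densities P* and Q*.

Setting both brackets to zero gives the nullclines P + 1.74Q = 497 and 0.214P + Q = 129.
Substituting Q = 129 - 0.214P into the first: P(1 - 1.74·0.214) = 497 - 1.74·129.
So P* = 273/0.628 = 434, and then Q* = 129 - 0.214·434 = 36.1.

P* ≈ 434, Q* ≈ 36.1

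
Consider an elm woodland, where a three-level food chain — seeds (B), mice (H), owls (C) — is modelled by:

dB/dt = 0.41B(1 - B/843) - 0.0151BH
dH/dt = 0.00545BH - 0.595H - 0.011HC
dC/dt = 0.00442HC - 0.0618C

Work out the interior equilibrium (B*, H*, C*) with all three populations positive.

B* ≈ 409, H* ≈ 14, C* ≈ 149

From dC/dt = 0: 0.00442H* = 0.0618, so H* = 14.
From dB/dt = 0: 0.41(1 - B*/843) = 0.0151·14, giving B* = 843·(1 - 0.515) = 409.
From dH/dt = 0: 0.00545·409 - 0.595 = 0.011C*, so C* = 1.63/0.011 = 149.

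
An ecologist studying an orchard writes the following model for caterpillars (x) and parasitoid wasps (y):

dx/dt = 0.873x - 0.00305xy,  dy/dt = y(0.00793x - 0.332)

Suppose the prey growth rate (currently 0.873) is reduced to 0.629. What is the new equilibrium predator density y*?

y* ≈ 206

At the interior fixed point, setting dx/dt = 0 with x > 0 fixes y* = (prey growth rate)/(xy coefficient) — independent of the other coefficients.
With the change, y* = 0.629/0.00305 = 206; it falls from 286.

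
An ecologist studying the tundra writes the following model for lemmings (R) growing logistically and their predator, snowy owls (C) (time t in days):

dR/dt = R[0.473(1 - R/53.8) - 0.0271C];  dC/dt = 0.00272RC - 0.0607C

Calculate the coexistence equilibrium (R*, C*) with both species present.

R* ≈ 22.3, C* ≈ 10.2

From dC/dt = 0 with C > 0: 0.00272R* = 0.0607, so R* = 22.3.
Substitute into dR/dt = 0: 0.473(1 - 22.3/53.8) = 0.0271C*.
The bracket is 0.585, giving C* = 0.277/0.0271 = 10.2.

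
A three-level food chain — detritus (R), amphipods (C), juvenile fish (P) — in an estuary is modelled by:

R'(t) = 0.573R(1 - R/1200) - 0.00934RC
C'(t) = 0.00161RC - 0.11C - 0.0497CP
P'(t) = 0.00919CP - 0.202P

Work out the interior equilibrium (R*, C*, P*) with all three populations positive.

From dP/dt = 0: 0.00919C* = 0.202, so C* = 22.
From dR/dt = 0: 0.573(1 - R*/1200) = 0.00934·22, giving R* = 1200·(1 - 0.358) = 770.
From dC/dt = 0: 0.00161·770 - 0.11 = 0.0497P*, so P* = 1.13/0.0497 = 22.7.

R* ≈ 770, C* ≈ 22, P* ≈ 22.7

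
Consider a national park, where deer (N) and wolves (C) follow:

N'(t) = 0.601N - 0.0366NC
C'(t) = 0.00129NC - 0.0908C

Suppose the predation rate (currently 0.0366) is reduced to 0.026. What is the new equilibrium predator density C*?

At the interior fixed point, setting dN/dt = 0 with N > 0 fixes C* = (prey growth rate)/(NC coefficient) — independent of the other coefficients.
With the change, C* = 0.601/0.026 = 23.1; it rises from 16.4.

C* ≈ 23.1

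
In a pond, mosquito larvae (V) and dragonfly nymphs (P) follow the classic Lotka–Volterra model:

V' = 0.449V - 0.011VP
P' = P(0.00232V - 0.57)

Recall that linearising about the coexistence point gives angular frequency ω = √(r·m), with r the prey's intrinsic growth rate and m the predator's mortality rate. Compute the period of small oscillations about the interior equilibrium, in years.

T ≈ 12.4 years

Here r = 0.449 and m = 0.57, so r·m = 0.256.
ω = √0.256 = 0.506 per year, hence T = 2π/ω ≈ 12.4 years.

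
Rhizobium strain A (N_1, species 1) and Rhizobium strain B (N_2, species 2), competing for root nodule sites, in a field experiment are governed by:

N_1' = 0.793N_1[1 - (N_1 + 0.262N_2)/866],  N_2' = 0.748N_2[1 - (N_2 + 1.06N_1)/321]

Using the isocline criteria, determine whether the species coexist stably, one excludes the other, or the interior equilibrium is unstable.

species 1 excludes species 2

Compare the nullcline intercepts: K1/α12 = 866/0.262 = 3310 > K2 = 321; K2/α21 = 321/1.06 = 303 < K1 = 866.
Since the inequalities point opposite ways, species 1 can invade but species 2 cannot.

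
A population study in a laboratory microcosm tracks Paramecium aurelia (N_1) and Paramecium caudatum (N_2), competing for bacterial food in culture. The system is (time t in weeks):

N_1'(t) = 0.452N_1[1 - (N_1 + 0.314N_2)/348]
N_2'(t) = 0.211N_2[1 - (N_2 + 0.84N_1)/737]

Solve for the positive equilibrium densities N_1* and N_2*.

Setting both brackets to zero gives the nullclines N_1 + 0.314N_2 = 348 and 0.84N_1 + N_2 = 737.
Substituting N_2 = 737 - 0.84N_1 into the first: N_1(1 - 0.314·0.84) = 348 - 0.314·737.
So N_1* = 117/0.736 = 158, and then N_2* = 737 - 0.84·158 = 604.

N_1* ≈ 158, N_2* ≈ 604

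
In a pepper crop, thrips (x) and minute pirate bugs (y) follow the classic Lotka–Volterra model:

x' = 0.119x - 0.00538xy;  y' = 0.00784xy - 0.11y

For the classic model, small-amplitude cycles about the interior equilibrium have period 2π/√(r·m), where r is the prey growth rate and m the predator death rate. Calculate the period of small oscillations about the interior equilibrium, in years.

T ≈ 54.9 years

Here r = 0.119 and m = 0.11, so r·m = 0.0131.
ω = √0.0131 = 0.114 per year, hence T = 2π/ω ≈ 54.9 years.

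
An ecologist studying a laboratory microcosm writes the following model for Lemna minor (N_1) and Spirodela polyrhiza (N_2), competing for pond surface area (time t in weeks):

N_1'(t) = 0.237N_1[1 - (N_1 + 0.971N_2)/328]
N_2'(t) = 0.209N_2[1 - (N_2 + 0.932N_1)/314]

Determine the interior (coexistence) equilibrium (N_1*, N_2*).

N_1* ≈ 243, N_2* ≈ 87.4

Setting both brackets to zero gives the nullclines N_1 + 0.971N_2 = 328 and 0.932N_1 + N_2 = 314.
Substituting N_2 = 314 - 0.932N_1 into the first: N_1(1 - 0.971·0.932) = 328 - 0.971·314.
So N_1* = 23.1/0.095 = 243, and then N_2* = 314 - 0.932·243 = 87.4.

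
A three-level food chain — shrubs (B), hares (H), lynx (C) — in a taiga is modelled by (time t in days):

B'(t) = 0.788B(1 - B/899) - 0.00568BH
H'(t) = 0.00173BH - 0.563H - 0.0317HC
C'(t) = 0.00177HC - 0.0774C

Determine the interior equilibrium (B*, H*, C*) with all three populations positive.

From dC/dt = 0: 0.00177H* = 0.0774, so H* = 43.7.
From dB/dt = 0: 0.788(1 - B*/899) = 0.00568·43.7, giving B* = 899·(1 - 0.315) = 616.
From dH/dt = 0: 0.00173·616 - 0.563 = 0.0317C*, so C* = 0.502/0.0317 = 15.8.

B* ≈ 616, H* ≈ 43.7, C* ≈ 15.8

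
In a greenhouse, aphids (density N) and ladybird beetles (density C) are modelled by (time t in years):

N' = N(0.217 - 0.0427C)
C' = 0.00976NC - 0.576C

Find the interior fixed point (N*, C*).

Set dC/dt = 0 with C > 0: 0.00976N - 0.576 = 0, so N* = 0.576/0.00976 = 59.
Set dN/dt = 0 with N > 0: 0.217 - 0.0427C = 0, so C* = 0.217/0.0427 = 5.08.

N* ≈ 59, C* ≈ 5.08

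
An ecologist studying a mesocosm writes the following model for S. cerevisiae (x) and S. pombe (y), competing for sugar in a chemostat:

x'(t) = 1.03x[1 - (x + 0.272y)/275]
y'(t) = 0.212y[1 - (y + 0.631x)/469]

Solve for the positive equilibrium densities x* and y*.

Setting both brackets to zero gives the nullclines x + 0.272y = 275 and 0.631x + y = 469.
Substituting y = 469 - 0.631x into the first: x(1 - 0.272·0.631) = 275 - 0.272·469.
So x* = 147/0.828 = 178, and then y* = 469 - 0.631·178 = 357.

x* ≈ 178, y* ≈ 357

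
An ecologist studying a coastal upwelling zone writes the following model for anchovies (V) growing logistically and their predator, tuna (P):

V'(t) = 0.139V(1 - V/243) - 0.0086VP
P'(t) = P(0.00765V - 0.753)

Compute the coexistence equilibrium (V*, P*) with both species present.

V* ≈ 98.4, P* ≈ 9.62

From dP/dt = 0 with P > 0: 0.00765V* = 0.753, so V* = 98.4.
Substitute into dV/dt = 0: 0.139(1 - 98.4/243) = 0.0086P*.
The bracket is 0.595, giving P* = 0.0827/0.0086 = 9.62.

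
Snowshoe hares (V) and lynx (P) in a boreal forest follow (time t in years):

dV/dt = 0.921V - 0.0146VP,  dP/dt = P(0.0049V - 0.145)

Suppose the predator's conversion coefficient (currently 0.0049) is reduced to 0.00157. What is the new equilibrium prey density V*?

At the interior fixed point, setting dP/dt = 0 with P > 0 fixes V* = (predator death rate)/(VP coefficient) — independent of the other coefficients.
With the change, V* = 0.145/0.00157 = 92.4; it rises from 29.6.

V* ≈ 92.4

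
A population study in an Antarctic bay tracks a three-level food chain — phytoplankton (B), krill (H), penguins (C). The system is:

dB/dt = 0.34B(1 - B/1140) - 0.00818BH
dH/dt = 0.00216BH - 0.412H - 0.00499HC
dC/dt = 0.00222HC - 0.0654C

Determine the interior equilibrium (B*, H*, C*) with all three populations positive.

From dC/dt = 0: 0.00222H* = 0.0654, so H* = 29.5.
From dB/dt = 0: 0.34(1 - B*/1140) = 0.00818·29.5, giving B* = 1140·(1 - 0.709) = 332.
From dH/dt = 0: 0.00216·332 - 0.412 = 0.00499C*, so C* = 0.305/0.00499 = 61.2.

B* ≈ 332, H* ≈ 29.5, C* ≈ 61.2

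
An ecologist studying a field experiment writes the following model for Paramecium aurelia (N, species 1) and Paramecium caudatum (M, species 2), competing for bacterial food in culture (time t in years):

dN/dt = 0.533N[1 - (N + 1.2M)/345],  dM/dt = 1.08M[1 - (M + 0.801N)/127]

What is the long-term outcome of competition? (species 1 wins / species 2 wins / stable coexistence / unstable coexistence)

Compare the nullcline intercepts: K1/α12 = 345/1.2 = 288 > K2 = 127; K2/α21 = 127/0.801 = 159 < K1 = 345.
Since the inequalities point opposite ways, species 1 can invade but species 2 cannot.

species 1 excludes species 2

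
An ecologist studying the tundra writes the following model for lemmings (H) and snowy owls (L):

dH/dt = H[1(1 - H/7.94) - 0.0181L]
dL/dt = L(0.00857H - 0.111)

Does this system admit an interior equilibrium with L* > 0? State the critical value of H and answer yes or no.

Threshold H = 13; K < 13, so no, the predator goes extinct.

The predator equation gives dL/dt > 0 only when H > 0.111/0.00857 = 13.
Without the predator, H → K = 7.94. Since 7.94 < 13, the predator cannot invade.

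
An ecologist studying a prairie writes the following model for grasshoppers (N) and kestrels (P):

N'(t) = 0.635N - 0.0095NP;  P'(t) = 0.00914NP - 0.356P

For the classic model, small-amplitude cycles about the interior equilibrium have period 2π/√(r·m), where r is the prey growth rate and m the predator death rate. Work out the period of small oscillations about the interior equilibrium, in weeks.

Here r = 0.635 and m = 0.356, so r·m = 0.226.
ω = √0.226 = 0.475 per week, hence T = 2π/ω ≈ 13.2 weeks.

T ≈ 13.2 weeks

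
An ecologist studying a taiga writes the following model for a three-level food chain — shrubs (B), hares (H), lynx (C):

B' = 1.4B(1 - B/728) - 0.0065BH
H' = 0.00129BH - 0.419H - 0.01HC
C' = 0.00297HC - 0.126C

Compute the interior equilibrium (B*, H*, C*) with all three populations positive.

B* ≈ 585, H* ≈ 42.4, C* ≈ 33.5

From dC/dt = 0: 0.00297H* = 0.126, so H* = 42.4.
From dB/dt = 0: 1.4(1 - B*/728) = 0.0065·42.4, giving B* = 728·(1 - 0.197) = 585.
From dH/dt = 0: 0.00129·585 - 0.419 = 0.01C*, so C* = 0.335/0.01 = 33.5.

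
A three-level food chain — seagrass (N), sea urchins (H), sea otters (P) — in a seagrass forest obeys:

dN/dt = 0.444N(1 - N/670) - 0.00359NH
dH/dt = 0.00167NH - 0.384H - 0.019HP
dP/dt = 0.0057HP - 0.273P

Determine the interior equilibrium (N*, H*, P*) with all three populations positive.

N* ≈ 411, H* ≈ 47.9, P* ≈ 15.9

From dP/dt = 0: 0.0057H* = 0.273, so H* = 47.9.
From dN/dt = 0: 0.444(1 - N*/670) = 0.00359·47.9, giving N* = 670·(1 - 0.387) = 411.
From dH/dt = 0: 0.00167·411 - 0.384 = 0.019P*, so P* = 0.302/0.019 = 15.9.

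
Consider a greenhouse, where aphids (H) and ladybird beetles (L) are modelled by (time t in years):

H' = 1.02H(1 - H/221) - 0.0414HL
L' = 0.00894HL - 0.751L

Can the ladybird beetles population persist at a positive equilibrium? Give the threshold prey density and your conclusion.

Threshold H = 84; K > 84, so yes, the predator persists.

The predator equation gives dL/dt > 0 only when H > 0.751/0.00894 = 84.
Without the predator, H → K = 221. Since 221 > 84, the predator can invade and persist.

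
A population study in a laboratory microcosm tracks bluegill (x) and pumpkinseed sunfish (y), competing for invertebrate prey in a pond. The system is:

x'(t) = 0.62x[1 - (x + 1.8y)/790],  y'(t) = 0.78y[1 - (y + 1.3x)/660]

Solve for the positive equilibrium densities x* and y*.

x* ≈ 297, y* ≈ 274

Setting both brackets to zero gives the nullclines x + 1.8y = 790 and 1.3x + y = 660.
Substituting y = 660 - 1.3x into the first: x(1 - 1.8·1.3) = 790 - 1.8·660.
So x* = -398/-1.34 = 297, and then y* = 660 - 1.3·297 = 274.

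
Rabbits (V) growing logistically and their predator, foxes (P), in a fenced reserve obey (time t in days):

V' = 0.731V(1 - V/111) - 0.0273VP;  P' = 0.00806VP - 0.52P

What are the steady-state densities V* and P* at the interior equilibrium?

From dP/dt = 0 with P > 0: 0.00806V* = 0.52, so V* = 64.5.
Substitute into dV/dt = 0: 0.731(1 - 64.5/111) = 0.0273P*.
The bracket is 0.419, giving P* = 0.306/0.0273 = 11.2.

V* ≈ 64.5, P* ≈ 11.2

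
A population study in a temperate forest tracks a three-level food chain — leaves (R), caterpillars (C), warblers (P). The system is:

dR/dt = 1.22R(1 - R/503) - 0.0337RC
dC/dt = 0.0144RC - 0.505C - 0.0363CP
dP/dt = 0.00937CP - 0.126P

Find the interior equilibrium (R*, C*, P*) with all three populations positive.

R* ≈ 316, C* ≈ 13.4, P* ≈ 112

From dP/dt = 0: 0.00937C* = 0.126, so C* = 13.4.
From dR/dt = 0: 1.22(1 - R*/503) = 0.0337·13.4, giving R* = 503·(1 - 0.371) = 316.
From dC/dt = 0: 0.0144·316 - 0.505 = 0.0363P*, so P* = 4.05/0.0363 = 112.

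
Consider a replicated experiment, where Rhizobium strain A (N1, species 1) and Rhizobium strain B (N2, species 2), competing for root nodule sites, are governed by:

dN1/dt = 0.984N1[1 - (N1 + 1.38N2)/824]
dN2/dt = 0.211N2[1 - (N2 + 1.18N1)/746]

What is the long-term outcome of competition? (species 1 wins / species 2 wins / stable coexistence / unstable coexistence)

Compare the nullcline intercepts: K1/α12 = 824/1.38 = 597 < K2 = 746; K2/α21 = 746/1.18 = 632 < K1 = 824.
Since both are reversed, neither can invade when rare; the interior point is a saddle.

unstable coexistence (outcome depends on initial conditions)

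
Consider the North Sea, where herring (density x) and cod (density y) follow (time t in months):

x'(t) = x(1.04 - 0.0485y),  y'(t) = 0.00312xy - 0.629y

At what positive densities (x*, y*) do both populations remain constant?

x* ≈ 202, y* ≈ 21.4

Set dy/dt = 0 with y > 0: 0.00312x - 0.629 = 0, so x* = 0.629/0.00312 = 202.
Set dx/dt = 0 with x > 0: 1.04 - 0.0485y = 0, so y* = 1.04/0.0485 = 21.4.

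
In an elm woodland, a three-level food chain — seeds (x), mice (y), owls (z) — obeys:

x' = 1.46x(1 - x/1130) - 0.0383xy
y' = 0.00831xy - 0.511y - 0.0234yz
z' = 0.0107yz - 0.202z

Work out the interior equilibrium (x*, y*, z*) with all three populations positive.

x* ≈ 570, y* ≈ 18.9, z* ≈ 181

From dz/dt = 0: 0.0107y* = 0.202, so y* = 18.9.
From dx/dt = 0: 1.46(1 - x*/1130) = 0.0383·18.9, giving x* = 1130·(1 - 0.495) = 570.
From dy/dt = 0: 0.00831·570 - 0.511 = 0.0234z*, so z* = 4.23/0.0234 = 181.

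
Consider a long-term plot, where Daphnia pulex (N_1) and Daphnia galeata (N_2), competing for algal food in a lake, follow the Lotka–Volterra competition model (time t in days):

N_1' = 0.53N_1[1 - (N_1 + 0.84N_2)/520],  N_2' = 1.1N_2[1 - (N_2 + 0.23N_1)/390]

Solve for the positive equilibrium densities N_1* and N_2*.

Setting both brackets to zero gives the nullclines N_1 + 0.84N_2 = 520 and 0.23N_1 + N_2 = 390.
Substituting N_2 = 390 - 0.23N_1 into the first: N_1(1 - 0.84·0.23) = 520 - 0.84·390.
So N_1* = 192/0.807 = 238, and then N_2* = 390 - 0.23·238 = 335.

N_1* ≈ 238, N_2* ≈ 335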